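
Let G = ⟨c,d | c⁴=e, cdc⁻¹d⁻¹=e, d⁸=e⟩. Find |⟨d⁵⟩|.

|⟨d⁵⟩| equals the order of d⁵. Compute successive powers until reaching e:
  (d⁵)¹ = d⁵, (d⁵)² = d², (d⁵)³ = d⁷, (d⁵)⁴ = d⁴, (d⁵)⁵ = d, (d⁵)⁶ = d⁶, (d⁵)⁷ = d³, (d⁵)⁸ = e.
The smallest positive k with (d⁵)ᵏ = e is 8, so |⟨d⁵⟩| = 8.

Answer: 8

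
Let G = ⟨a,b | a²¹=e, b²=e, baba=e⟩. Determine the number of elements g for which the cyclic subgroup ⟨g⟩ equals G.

⟨g⟩ = G would require ord(g) = |G| = 42, but the maximum element order in G is 21 < 42. So G is not cyclic and no single element generates it: the count is 0.

Answer: 0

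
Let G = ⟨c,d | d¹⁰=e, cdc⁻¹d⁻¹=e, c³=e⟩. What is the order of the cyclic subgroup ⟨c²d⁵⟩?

|⟨c²d⁵⟩| equals the order of c²d⁵. Compute successive powers until reaching e:
  (c²d⁵)¹ = c²d⁵, (c²d⁵)² = c, (c²d⁵)³ = d⁵, (c²d⁵)⁴ = c², (c²d⁵)⁵ = cd⁵, (c²d⁵)⁶ = e.
The smallest positive k with (c²d⁵)ᵏ = e is 6, so |⟨c²d⁵⟩| = 6.

Answer: 6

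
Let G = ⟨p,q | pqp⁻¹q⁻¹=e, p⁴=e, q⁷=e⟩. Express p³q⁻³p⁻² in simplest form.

Multiply left to right, reducing at each step:
  (p³) · q⁻³ = p³q⁴
  (p³q⁴) · p⁻² = pq⁴

Answer: pq⁴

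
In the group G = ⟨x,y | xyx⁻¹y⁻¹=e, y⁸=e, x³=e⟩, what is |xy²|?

Compute successive powers until reaching e:
  (xy²)¹ = xy², (xy²)² = x²y⁴, (xy²)³ = y⁶, (xy²)⁴ = x, (xy²)⁵ = x²y², (xy²)⁶ = y⁴, (xy²)⁷ = xy⁶, (xy²)⁸ = x², (xy²)⁹ = y², (xy²)¹⁰ = xy⁴, (xy²)¹¹ = x²y⁶, (xy²)¹² = e.
The smallest positive k with (xy²)ᵏ = e is 12.

Answer: 12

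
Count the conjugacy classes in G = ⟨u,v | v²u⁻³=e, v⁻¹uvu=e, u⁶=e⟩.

The conjugacy classes (representative and size) are:
  [e] (size 1), [u] (size 2), [u²] (size 2), [u³] (size 1), [uv⁻¹] (size 3), [u²v⁻¹] (size 3).
Class equation: 1 + 2 + 2 + 1 + 3 + 3 = 12 = |G|. So G has 6 conjugacy classes.

Answer: 6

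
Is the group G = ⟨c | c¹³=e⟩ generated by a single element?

|G| = 13. The element c has order 13 (its powers give 13 distinct elements), so ⟨c⟩ = G and G is cyclic.

Answer: Yes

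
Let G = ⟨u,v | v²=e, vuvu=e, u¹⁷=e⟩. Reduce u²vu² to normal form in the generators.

Multiply left to right, reducing at each step:
  (u²) · v = u²v
  (u²v) · u² = v

Answer: v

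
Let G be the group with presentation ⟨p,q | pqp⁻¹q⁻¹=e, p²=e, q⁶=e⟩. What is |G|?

Enumerate words in the generators, reducing via the relations: the distinct elements are
  {e, p, q, pq, q², q³, q⁴, q⁵, pq², pq³, pq⁴, pq⁵}.
No further products give new elements, so |G| = 12.

Answer: 12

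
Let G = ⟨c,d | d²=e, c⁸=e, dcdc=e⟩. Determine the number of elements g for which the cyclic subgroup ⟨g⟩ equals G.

⟨g⟩ = G would require ord(g) = |G| = 16, but the maximum element order in G is 8 < 16. So G is not cyclic and no single element generates it: the count is 0.

Answer: 0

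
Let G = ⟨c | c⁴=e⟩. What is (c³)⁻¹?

The order of (c³) is 4 (smallest k with (c³)ᵏ = e), so (c³)⁻¹ = (c³)³ = c.
Check: (c³) · c → (c³) · c = e, giving e as required.

Answer: c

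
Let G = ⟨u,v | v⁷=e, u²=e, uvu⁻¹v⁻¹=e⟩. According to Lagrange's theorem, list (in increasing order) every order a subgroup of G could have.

|G| = 14 = 2 · 7. By Lagrange's theorem the order of any subgroup divides 14; the divisors of 14 are 1, 2, 7, 14.

Answer: 1, 2, 7, 14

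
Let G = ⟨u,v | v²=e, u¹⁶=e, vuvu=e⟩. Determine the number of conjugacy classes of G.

The conjugacy classes (representative and size) are:
  [e] (size 1), [u¹⁵] (size 2), [u²] (size 2), [u³] (size 2), [u¹²] (size 2), [u⁵] (size 2), [u⁶] (size 2), [u⁷] (size 2), [u⁸] (size 1), [u²v] (size 8), [u¹⁵v] (size 8).
Class equation: 1 + 2 + 2 + 2 + 2 + 2 + 2 + 2 + 1 + 8 + 8 = 32 = |G|. So G has 11 conjugacy classes.

Answer: 11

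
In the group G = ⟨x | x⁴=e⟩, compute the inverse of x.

The order of x is 4 (smallest k with xᵏ = e), so x⁻¹ = x³ = x³.
Check: x · (x³) → x · x³ = e, giving e as required.

Answer: x³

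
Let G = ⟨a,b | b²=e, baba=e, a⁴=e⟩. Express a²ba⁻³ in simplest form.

Multiply left to right, reducing at each step:
  (a²) · b = a²b
  (a²b) · a⁻³ = ab

Answer: ab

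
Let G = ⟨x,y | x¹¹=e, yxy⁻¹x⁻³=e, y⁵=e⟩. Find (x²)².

Compute successive powers of (x²), reducing at each step:
  (x²)²: (x²) · x² = x⁴

Answer: x⁴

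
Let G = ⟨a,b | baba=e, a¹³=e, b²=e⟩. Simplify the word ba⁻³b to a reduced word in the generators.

Multiply left to right, reducing at each step:
  b · a⁻³ = a³b
  (a³b) · b = a³

Answer: a³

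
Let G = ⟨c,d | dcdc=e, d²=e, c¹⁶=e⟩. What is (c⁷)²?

Compute successive powers of (c⁷), reducing at each step:
  (c⁷)²: (c⁷) · c⁷ = c¹⁴

Answer: c¹⁴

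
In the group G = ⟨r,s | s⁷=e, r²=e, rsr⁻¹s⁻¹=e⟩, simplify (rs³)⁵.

Compute successive powers of (rs³), reducing at each step:
  (rs³)²: (rs³) · r = s³;   (s³) · s³ = s⁶
  (rs³)³: (s⁶) · r = rs⁶;   (rs⁶) · s³ = rs²
  (rs³)⁴: (rs²) · r = s²;   (s²) · s³ = s⁵
  (rs³)⁵: (s⁵) · r = rs⁵;   (rs⁵) · s³ = rs

Answer: rs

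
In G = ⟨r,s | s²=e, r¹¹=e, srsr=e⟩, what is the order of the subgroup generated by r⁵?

|⟨r⁵⟩| equals the order of r⁵. Compute successive powers until reaching e:
  (r⁵)¹ = r⁵, (r⁵)² = r¹⁰, (r⁵)³ = r⁴, (r⁵)⁴ = r⁹, (r⁵)⁵ = r³, (r⁵)⁶ = r⁸, (r⁵)⁷ = r², (r⁵)⁸ = r⁷, (r⁵)⁹ = r, (r⁵)¹⁰ = r⁶, (r⁵)¹¹ = e.
The smallest positive k with (r⁵)ᵏ = e is 11, so |⟨r⁵⟩| = 11.

Answer: 11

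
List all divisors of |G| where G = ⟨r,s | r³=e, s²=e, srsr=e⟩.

|G| = 6 = 2 · 3. By Lagrange's theorem the order of any subgroup divides 6; the divisors of 6 are 1, 2, 3, 6.

Answer: 1, 2, 3, 6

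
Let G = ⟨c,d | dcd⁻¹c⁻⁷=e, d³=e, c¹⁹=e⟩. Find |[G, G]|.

G' = [G, G] is generated by all commutators. The generator-pair commutators are: [c, d] = c¹³.
The subgroup they normally generate is {e, c, c², c³, c⁴, c⁵, c⁶, c⁷, c⁸, c⁹, c¹⁰, c¹¹, c¹², c¹³, c¹⁴, c¹⁵, c¹⁶, c¹⁷, c¹⁸}, of order 19.
Check: |G/G'| = 57/19 = 3 is the order of the abelianisation.

Answer: 19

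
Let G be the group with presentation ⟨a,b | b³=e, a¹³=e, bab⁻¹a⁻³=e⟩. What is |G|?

Enumerate words in the generators, reducing via the relations: the distinct elements are
  {a, b, e, ab, a², a³, a⁴, a⁵, a⁶, a⁷, a⁸, a⁹, b², ab², a²b, a³b, a¹², a¹¹, a¹⁰, a⁴b, a⁵b, a⁶b, a⁷b, a⁸b, a⁹b, a²b², a³b², a¹²b, a¹¹b, a¹⁰b, a⁴b², a⁵b², a⁶b², a⁷b², a⁸b², a⁹b², a¹²b², a¹¹b², a¹⁰b²}.
No further products give new elements, so |G| = 39.

Answer: 39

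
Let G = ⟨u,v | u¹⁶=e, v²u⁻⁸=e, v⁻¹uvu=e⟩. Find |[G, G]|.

G' = [G, G] is generated by all commutators. The generator-pair commutators are: [u, v] = u².
The subgroup they normally generate is {e, u², u⁴, u⁶, u⁸, u¹⁰, u¹², u¹⁴}, of order 8.
Check: |G/G'| = 32/8 = 4 is the order of the abelianisation.

Answer: 8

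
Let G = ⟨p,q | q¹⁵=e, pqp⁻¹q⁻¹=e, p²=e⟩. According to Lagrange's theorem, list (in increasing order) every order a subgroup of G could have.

|G| = 30 = 2 · 3 · 5. By Lagrange's theorem the order of any subgroup divides 30; the divisors of 30 are 1, 2, 3, 5, 6, 10, 15, 30.

Answer: 1, 2, 3, 5, 6, 10, 15, 30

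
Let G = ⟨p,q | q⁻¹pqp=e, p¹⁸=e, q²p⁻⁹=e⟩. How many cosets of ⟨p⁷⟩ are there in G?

First find ord(p⁷) by computing successive powers:
  (p⁷)¹ = p⁷, (p⁷)² = p¹⁴, (p⁷)³ = p³, (p⁷)⁴ = p¹⁰, (p⁷)⁵ = p¹⁷, (p⁷)⁶ = p⁶, (p⁷)⁷ = p¹³, (p⁷)⁸ = p², (p⁷)⁹ = p⁹, (p⁷)¹⁰ = p¹⁶, (p⁷)¹¹ = p⁵, (p⁷)¹² = p¹², (p⁷)¹³ = p, (p⁷)¹⁴ = p⁸, (p⁷)¹⁵ = p¹⁵, (p⁷)¹⁶ = p⁴, (p⁷)¹⁷ = p¹¹, (p⁷)¹⁸ = e.
So |⟨p⁷⟩| = ord(p⁷) = 18. With |G| = 36, by Lagrange [G : ⟨p⁷⟩] = 36/18 = 2.

Answer: 2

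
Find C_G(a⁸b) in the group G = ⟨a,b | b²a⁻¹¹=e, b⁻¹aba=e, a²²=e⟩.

⟨a⁸b⟩ ⊆ C_G(a⁸b) since powers of a⁸b commute with a⁸b; so |C_G(a⁸b)| ≥ |⟨a⁸b⟩| = 4.
By orbit–stabilizer, |C_G(a⁸b)| = |G| / |conj. class of a⁸b| = 44 / 11 = 4.
The 4 elements commuting with a⁸b are {e, a¹¹, a⁸b, a⁸b⁻¹}.

Answer: {e, a¹¹, a⁸b, a⁸b⁻¹}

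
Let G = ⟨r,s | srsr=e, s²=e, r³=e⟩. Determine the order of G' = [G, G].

G' = [G, G] is generated by all commutators. The generator-pair commutators are: [r, s] = r².
The subgroup they normally generate is {e, r, r²}, of order 3.
Check: |G/G'| = 6/3 = 2 is the order of the abelianisation.

Answer: 3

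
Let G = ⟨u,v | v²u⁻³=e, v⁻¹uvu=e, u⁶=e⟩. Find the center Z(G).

An element z ∈ Z(G) iff z commutes with every generator.
For example u³ is central: (u³)·u = u⁴ = u·(u³); (u³)·v = v⁻¹ = v·(u³).
Whereas u ∉ Z(G) since u·v = uv ≠ u²v⁻¹ = v·u.
Checking each of the 12 elements this way gives Z(G) = {e, u³}, of order 2.

Answer: {e, u³}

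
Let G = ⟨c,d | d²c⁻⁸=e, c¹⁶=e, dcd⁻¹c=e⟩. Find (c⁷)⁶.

Compute successive powers of (c⁷), reducing at each step:
  (c⁷)²: (c⁷) · c⁷ = c¹⁴
  (c⁷)³: (c¹⁴) · c⁷ = c⁵
  (c⁷)⁴: (c⁵) · c⁷ = c¹²
  (c⁷)⁵: (c¹²) · c⁷ = c³
  (c⁷)⁶: (c³) · c⁷ = c¹⁰

Answer: c¹⁰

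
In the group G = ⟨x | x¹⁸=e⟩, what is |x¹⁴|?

Compute successive powers until reaching e:
  (x¹⁴)¹ = x¹⁴, (x¹⁴)² = x¹⁰, (x¹⁴)³ = x⁶, (x¹⁴)⁴ = x², (x¹⁴)⁵ = x¹⁶, (x¹⁴)⁶ = x¹², (x¹⁴)⁷ = x⁸, (x¹⁴)⁸ = x⁴, (x¹⁴)⁹ = e.
The smallest positive k with (x¹⁴)ᵏ = e is 9.

Answer: 9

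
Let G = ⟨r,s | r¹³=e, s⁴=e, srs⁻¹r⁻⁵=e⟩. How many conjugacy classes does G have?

The conjugacy classes (representative and size) are:
  [e] (size 1), [r] (size 4), [r²] (size 4), [r⁹] (size 4), [r¹²s] (size 13), [r⁴s²] (size 13), [r¹²s³] (size 13).
Class equation: 1 + 4 + 4 + 4 + 13 + 13 + 13 = 52 = |G|. So G has 7 conjugacy classes.

Answer: 7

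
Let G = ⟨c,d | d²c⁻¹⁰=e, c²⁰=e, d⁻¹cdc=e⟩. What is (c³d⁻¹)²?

Compute successive powers of (c³d⁻¹), reducing at each step:
  (c³d⁻¹)²: (c³d⁻¹) · c³ = d⁻¹;   (d⁻¹) · d⁻¹ = c¹⁰

Answer: c¹⁰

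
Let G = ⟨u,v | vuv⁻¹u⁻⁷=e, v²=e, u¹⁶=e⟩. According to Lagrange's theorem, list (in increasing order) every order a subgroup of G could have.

|G| = 32 = 2⁵. By Lagrange's theorem the order of any subgroup divides 32; the divisors of 32 are 1, 2, 4, 8, 16, 32.

Answer: 1, 2, 4, 8, 16, 32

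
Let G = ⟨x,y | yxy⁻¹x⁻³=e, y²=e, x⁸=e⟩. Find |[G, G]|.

G' = [G, G] is generated by all commutators. The generator-pair commutators are: [x, y] = x⁶.
The subgroup they normally generate is {e, x², x⁴, x⁶}, of order 4.
Check: |G/G'| = 16/4 = 4 is the order of the abelianisation.

Answer: 4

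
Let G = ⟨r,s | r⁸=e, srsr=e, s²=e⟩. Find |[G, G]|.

G' = [G, G] is generated by all commutators. The generator-pair commutators are: [r, s] = r².
The subgroup they normally generate is {e, r², r⁴, r⁶}, of order 4.
Check: |G/G'| = 16/4 = 4 is the order of the abelianisation.

Answer: 4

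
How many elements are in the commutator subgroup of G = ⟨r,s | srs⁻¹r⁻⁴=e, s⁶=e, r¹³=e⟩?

G' = [G, G] is generated by all commutators. The generator-pair commutators are: [r, s] = r¹⁰.
The subgroup they normally generate is {e, r, r², r³, r⁴, r⁵, r⁶, r⁷, r⁸, r⁹, r¹⁰, r¹¹, r¹²}, of order 13.
Check: |G/G'| = 78/13 = 6 is the order of the abelianisation.

Answer: 13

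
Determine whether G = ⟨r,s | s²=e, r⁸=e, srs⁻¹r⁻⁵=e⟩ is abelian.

r·s = rs but s·r = r⁵s, so r·s ≠ s·r and G is not abelian.

Answer: No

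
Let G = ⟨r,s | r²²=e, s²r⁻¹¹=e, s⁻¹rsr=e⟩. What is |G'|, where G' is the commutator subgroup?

G' = [G, G] is generated by all commutators. The generator-pair commutators are: [r, s] = r².
The subgroup they normally generate is {e, r², r⁴, r⁶, r⁸, r¹⁰, r¹², r¹⁴, r¹⁶, r¹⁸, r²⁰}, of order 11.
Check: |G/G'| = 44/11 = 4 is the order of the abelianisation.

Answer: 11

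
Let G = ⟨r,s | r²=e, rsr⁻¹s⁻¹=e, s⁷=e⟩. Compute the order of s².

Compute successive powers until reaching e:
  (s²)¹ = s², (s²)² = s⁴, (s²)³ = s⁶, (s²)⁴ = s, (s²)⁵ = s³, (s²)⁶ = s⁵, (s²)⁷ = e.
The smallest positive k with (s²)ᵏ = e is 7.

Answer: 7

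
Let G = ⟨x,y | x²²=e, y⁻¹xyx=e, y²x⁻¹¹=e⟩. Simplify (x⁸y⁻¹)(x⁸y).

Compute (x⁸y⁻¹) · (x⁸y) by multiplying left to right and reducing via the relations at each step:
  (x⁸y⁻¹) · x⁸ = y⁻¹
  (y⁻¹) · y = e

Answer: e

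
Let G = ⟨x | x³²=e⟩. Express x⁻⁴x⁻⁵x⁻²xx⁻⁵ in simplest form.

Multiply left to right, reducing at each step:
  (x²⁸) · x⁻⁵ = x²³
  (x²³) · x⁻² = x²¹
  (x²¹) · x = x²²
  (x²²) · x⁻⁵ = x¹⁷

Answer: x¹⁷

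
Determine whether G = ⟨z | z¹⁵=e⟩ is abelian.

G has a single generator, so G is cyclic and hence abelian.

Answer: Yes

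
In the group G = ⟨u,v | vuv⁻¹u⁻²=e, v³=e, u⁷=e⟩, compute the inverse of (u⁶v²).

The order of (u⁶v²) is 3 (smallest k with (u⁶v²)ᵏ = e), so (u⁶v²)⁻¹ = (u⁶v²)² = u²v.
Check: (u⁶v²) · (u²v) → (u⁶v²) · u² = v²;   (v²) · v = e, giving e as required.

Answer: u²v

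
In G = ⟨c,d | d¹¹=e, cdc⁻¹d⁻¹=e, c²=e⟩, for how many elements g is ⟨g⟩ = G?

G is cyclic of order 22. An element generates G iff its order is 22, and a cyclic group of order 22 has exactly φ(22) = 10 such elements.

Answer: 10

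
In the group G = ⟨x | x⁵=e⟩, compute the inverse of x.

The order of x is 5 (smallest k with xᵏ = e), so x⁻¹ = x⁴ = x⁴.
Check: x · (x⁴) → x · x⁴ = e, giving e as required.

Answer: x⁴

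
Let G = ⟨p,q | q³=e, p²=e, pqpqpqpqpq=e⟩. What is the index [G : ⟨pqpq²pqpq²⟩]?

First find ord(pqpq²pqpq²) by computing successive powers:
  (pqpq²pqpq²)¹ = pqpq²pqpq², (pqpq²pqpq²)² = qpq²p, (pqpq²pqpq²)³ = pqpq², (pqpq²pqpq²)⁴ = qpq²pqpq²p, (pqpq²pqpq²)⁵ = e.
So |⟨pqpq²pqpq²⟩| = ord(pqpq²pqpq²) = 5. With |G| = 60, by Lagrange [G : ⟨pqpq²pqpq²⟩] = 60/5 = 12.

Answer: 12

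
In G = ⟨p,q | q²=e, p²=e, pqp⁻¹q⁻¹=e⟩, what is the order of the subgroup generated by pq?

|⟨pq⟩| equals the order of pq. Compute successive powers until reaching e:
  (pq)¹ = pq, (pq)² = e.
The smallest positive k with (pq)ᵏ = e is 2, so |⟨pq⟩| = 2.

Answer: 2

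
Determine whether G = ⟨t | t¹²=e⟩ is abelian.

G has a single generator, so G is cyclic and hence abelian.

Answer: Yes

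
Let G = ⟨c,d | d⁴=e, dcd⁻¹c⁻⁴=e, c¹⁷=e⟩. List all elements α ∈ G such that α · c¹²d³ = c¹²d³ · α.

⟨c¹²d³⟩ ⊆ C_G(c¹²d³) since powers of c¹²d³ commute with c¹²d³; so |C_G(c¹²d³)| ≥ |⟨c¹²d³⟩| = 4.
By orbit–stabilizer, |C_G(c¹²d³)| = |G| / |conj. class of c¹²d³| = 68 / 17 = 4.
The 4 elements commuting with c¹²d³ are {e, c³d, c¹²d³, c¹⁵d²}.

Answer: {e, c³d, c¹²d³, c¹⁵d²}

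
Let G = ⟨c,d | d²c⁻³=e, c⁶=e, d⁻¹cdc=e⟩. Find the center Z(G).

An element z ∈ Z(G) iff z commutes with every generator.
For example c³ is central: (c³)·c = c⁴ = c·(c³); (c³)·d = d⁻¹ = d·(c³).
Whereas c ∉ Z(G) since c·d = cd ≠ c²d⁻¹ = d·c.
Checking each of the 12 elements this way gives Z(G) = {e, c³}, of order 2.

Answer: {e, c³}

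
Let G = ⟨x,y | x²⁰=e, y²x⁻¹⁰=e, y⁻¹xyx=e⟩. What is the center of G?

An element z ∈ Z(G) iff z commutes with every generator.
For example x¹⁰ is central: (x¹⁰)·x = x¹¹ = x·(x¹⁰); (x¹⁰)·y = y⁻¹ = y·(x¹⁰).
Whereas x ∉ Z(G) since x·y = xy ≠ x⁹y⁻¹ = y·x.
Checking each of the 40 elements this way gives Z(G) = {e, x¹⁰}, of order 2.

Answer: {e, x¹⁰}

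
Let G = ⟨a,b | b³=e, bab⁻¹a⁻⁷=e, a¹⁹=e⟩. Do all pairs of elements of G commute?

a·b = ab but b·a = a⁷b, so a·b ≠ b·a and G is not abelian.

Answer: No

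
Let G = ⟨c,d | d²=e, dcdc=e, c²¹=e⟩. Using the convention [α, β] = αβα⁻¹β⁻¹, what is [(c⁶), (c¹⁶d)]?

[(c⁶), (c¹⁶d)] = (c⁶)·(c¹⁶d)·(c⁶)⁻¹·(c¹⁶d)⁻¹.
  (c⁶) · (c¹⁶d) = cd
  (cd) · (c¹⁵) = c⁷d
  (c⁷d) · (c¹⁶d) = c¹²

Answer: c¹²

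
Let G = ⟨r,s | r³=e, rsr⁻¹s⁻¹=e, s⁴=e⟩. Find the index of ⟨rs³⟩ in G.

First find ord(rs³) by computing successive powers:
  (rs³)¹ = rs³, (rs³)² = r²s², (rs³)³ = s, (rs³)⁴ = r, (rs³)⁵ = r²s³, (rs³)⁶ = s², (rs³)⁷ = rs, (rs³)⁸ = r², (rs³)⁹ = s³, (rs³)¹⁰ = rs², (rs³)¹¹ = r²s, (rs³)¹² = e.
So |⟨rs³⟩| = ord(rs³) = 12. With |G| = 12, by Lagrange [G : ⟨rs³⟩] = 12/12 = 1.

Answer: 1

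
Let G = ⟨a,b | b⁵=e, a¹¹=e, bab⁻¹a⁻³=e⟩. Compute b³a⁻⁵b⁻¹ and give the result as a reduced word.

Multiply left to right, reducing at each step:
  (b³) · a⁻⁵ = a⁸b³
  (a⁸b³) · b⁻¹ = a⁸b²

Answer: a⁸b²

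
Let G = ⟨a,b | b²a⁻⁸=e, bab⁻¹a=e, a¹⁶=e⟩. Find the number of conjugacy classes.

The conjugacy classes (representative and size) are:
  [e] (size 1), [a] (size 2), [a¹⁴] (size 2), [a¹³] (size 2), [a¹²] (size 2), [a⁵] (size 2), [a¹⁰] (size 2), [a⁷] (size 2), [a⁸] (size 1), [b⁻¹] (size 8), [a⁷b⁻¹] (size 8).
Class equation: 1 + 2 + 2 + 2 + 2 + 2 + 2 + 2 + 1 + 8 + 8 = 32 = |G|. So G has 11 conjugacy classes.

Answer: 11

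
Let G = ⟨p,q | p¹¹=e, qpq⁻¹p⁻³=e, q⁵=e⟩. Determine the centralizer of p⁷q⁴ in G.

⟨p⁷q⁴⟩ ⊆ C_G(p⁷q⁴) since powers of p⁷q⁴ commute with p⁷q⁴; so |C_G(p⁷q⁴)| ≥ |⟨p⁷q⁴⟩| = 5.
By orbit–stabilizer, |C_G(p⁷q⁴)| = |G| / |conj. class of p⁷q⁴| = 55 / 11 = 5.
The 5 elements commuting with p⁷q⁴ are {e, pq, p²q³, p⁴q², p⁷q⁴}.

Answer: {e, pq, p²q³, p⁴q², p⁷q⁴}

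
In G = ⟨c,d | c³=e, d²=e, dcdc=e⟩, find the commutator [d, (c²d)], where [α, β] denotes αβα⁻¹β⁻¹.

[d, (c²d)] = d·(c²d)·d⁻¹·(c²d)⁻¹.
  d · (c²d) = c
  c · d = cd
  (cd) · (c²d) = c²

Answer: c²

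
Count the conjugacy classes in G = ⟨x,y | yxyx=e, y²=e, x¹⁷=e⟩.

The conjugacy classes (representative and size) are:
  [e] (size 1), [x¹⁶] (size 2), [x²] (size 2), [x³] (size 2), [x¹³] (size 2), [x¹²] (size 2), [x⁶] (size 2), [x¹⁰] (size 2), [x⁹] (size 2), [x⁷y] (size 17).
Class equation: 1 + 2 + 2 + 2 + 2 + 2 + 2 + 2 + 2 + 17 = 34 = |G|. So G has 10 conjugacy classes.

Answer: 10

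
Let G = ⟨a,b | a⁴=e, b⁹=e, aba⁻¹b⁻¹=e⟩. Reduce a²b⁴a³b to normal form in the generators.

Multiply left to right, reducing at each step:
  (a²) · b⁴ = a²b⁴
  (a²b⁴) · a³ = ab⁴
  (ab⁴) · b = ab⁵

Answer: ab⁵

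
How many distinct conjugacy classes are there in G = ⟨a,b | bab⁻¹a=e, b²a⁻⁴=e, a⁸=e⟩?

The conjugacy classes (representative and size) are:
  [e] (size 1), [a⁷] (size 2), [a²] (size 2), [a⁵] (size 2), [a⁴] (size 1), [a²b⁻¹] (size 4), [a³b] (size 4).
Class equation: 1 + 2 + 2 + 2 + 1 + 4 + 4 = 16 = |G|. So G has 7 conjugacy classes.

Answer: 7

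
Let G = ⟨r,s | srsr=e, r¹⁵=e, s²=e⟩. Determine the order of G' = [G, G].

G' = [G, G] is generated by all commutators. The generator-pair commutators are: [r, s] = r².
The subgroup they normally generate is {e, r, r², r³, r⁴, r⁵, r⁶, r⁷, r⁸, r⁹, r¹⁰, r¹¹, r¹², r¹³, r¹⁴}, of order 15.
Check: |G/G'| = 30/15 = 2 is the order of the abelianisation.

Answer: 15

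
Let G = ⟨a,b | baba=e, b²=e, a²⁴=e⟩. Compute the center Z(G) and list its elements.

An element z ∈ Z(G) iff z commutes with every generator.
For example a¹² is central: (a¹²)·a = a¹³ = a·(a¹²); (a¹²)·b = a¹²b = b·(a¹²).
Whereas a ∉ Z(G) since a·b = ab ≠ a²³b = b·a.
Checking each of the 48 elements this way gives Z(G) = {e, a¹²}, of order 2.

Answer: {e, a¹²}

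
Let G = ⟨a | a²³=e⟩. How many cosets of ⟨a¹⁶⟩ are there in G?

First find ord(a¹⁶) by computing successive powers:
  (a¹⁶)¹ = a¹⁶, (a¹⁶)² = a⁹, (a¹⁶)³ = a², (a¹⁶)⁴ = a¹⁸, (a¹⁶)⁵ = a¹¹, (a¹⁶)⁶ = a⁴, (a¹⁶)⁷ = a²⁰, (a¹⁶)⁸ = a¹³, (a¹⁶)⁹ = a⁶, (a¹⁶)¹⁰ = a²², (a¹⁶)¹¹ = a¹⁵, (a¹⁶)¹² = a⁸, (a¹⁶)¹³ = a, (a¹⁶)¹⁴ = a¹⁷, (a¹⁶)¹⁵ = a¹⁰, (a¹⁶)¹⁶ = a³, (a¹⁶)¹⁷ = a¹⁹, (a¹⁶)¹⁸ = a¹², (a¹⁶)¹⁹ = a⁵, (a¹⁶)²⁰ = a²¹, (a¹⁶)²¹ = a¹⁴, (a¹⁶)²² = a⁷, (a¹⁶)²³ = e.
So |⟨a¹⁶⟩| = ord(a¹⁶) = 23. With |G| = 23, by Lagrange [G : ⟨a¹⁶⟩] = 23/23 = 1.

Answer: 1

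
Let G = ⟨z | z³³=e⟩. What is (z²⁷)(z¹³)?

Compute (z²⁷) · (z¹³) by multiplying left to right and reducing via the relations at each step:
  (z²⁷) · z¹³ = z⁷

Answer: z⁷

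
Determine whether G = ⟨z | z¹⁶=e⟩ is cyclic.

|G| = 16. The element z has order 16 (its powers give 16 distinct elements), so ⟨z⟩ = G and G is cyclic.

Answer: Yes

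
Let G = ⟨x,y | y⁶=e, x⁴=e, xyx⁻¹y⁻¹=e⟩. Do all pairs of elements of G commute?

Each pair of generators commutes: x·y = xy = y·x. Since the generators pairwise commute, every element of G commutes with every other, so G is abelian.

Answer: Yes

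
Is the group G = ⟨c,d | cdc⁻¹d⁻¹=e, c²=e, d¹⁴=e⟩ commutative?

Each pair of generators commutes: c·d = cd = d·c. Since the generators pairwise commute, every element of G commutes with every other, so G is abelian.

Answer: Yes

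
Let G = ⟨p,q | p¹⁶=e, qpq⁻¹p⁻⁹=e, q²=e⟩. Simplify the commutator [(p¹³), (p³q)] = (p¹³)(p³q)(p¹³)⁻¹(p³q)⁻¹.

[(p¹³), (p³q)] = (p¹³)·(p³q)·(p¹³)⁻¹·(p³q)⁻¹.
  (p¹³) · (p³q) = q
  q · (p³) = p¹¹q
  (p¹¹q) · (p⁵q) = p⁸

Answer: p⁸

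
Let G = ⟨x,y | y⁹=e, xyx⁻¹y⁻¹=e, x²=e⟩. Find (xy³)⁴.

Compute successive powers of (xy³), reducing at each step:
  (xy³)²: (xy³) · x = y³;   (y³) · y³ = y⁶
  (xy³)³: (y⁶) · x = xy⁶;   (xy⁶) · y³ = x
  (xy³)⁴: x · x = e;   e · y³ = y³

Answer: y³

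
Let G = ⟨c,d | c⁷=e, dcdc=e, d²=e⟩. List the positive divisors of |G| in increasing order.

|G| = 14 = 2 · 7. By Lagrange's theorem the order of any subgroup divides 14; the divisors of 14 are 1, 2, 7, 14.

Answer: 1, 2, 7, 14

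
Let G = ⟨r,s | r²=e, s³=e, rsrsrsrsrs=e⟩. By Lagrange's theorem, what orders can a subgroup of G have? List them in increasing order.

|G| = 60 = 2² · 3 · 5. By Lagrange's theorem the order of any subgroup divides 60; the divisors of 60 are 1, 2, 3, 4, 5, 6, 10, 12, 15, 20, 30, 60.

Answer: 1, 2, 3, 4, 5, 6, 10, 12, 15, 20, 30, 60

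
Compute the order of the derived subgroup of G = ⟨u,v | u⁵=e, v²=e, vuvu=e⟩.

G' = [G, G] is generated by all commutators. The generator-pair commutators are: [u, v] = u².
The subgroup they normally generate is {e, u, u², u³, u⁴}, of order 5.
Check: |G/G'| = 10/5 = 2 is the order of the abelianisation.

Answer: 5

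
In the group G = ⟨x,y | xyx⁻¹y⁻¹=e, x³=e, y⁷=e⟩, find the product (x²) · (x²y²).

Compute (x²) · (x²y²) by multiplying left to right and reducing via the relations at each step:
  (x²) · x² = x
  x · y² = xy²

Answer: xy²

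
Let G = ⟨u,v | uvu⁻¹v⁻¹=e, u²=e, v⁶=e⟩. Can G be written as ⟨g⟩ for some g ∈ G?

|G| = 12, but the maximum element order in G is 6 < 12. No single element generates all of G, so G is not cyclic.

Answer: No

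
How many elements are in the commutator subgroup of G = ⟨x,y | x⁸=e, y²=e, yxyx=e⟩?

G' = [G, G] is generated by all commutators. The generator-pair commutators are: [x, y] = x².
The subgroup they normally generate is {e, x², x⁴, x⁶}, of order 4.
Check: |G/G'| = 16/4 = 4 is the order of the abelianisation.

Answer: 4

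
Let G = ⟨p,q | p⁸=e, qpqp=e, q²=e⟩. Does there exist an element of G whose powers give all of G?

Every cyclic group is abelian. But p·q = pq while q·p = p⁷q, so p·q ≠ q·p and G is not abelian. Hence G is not cyclic.

Answer: No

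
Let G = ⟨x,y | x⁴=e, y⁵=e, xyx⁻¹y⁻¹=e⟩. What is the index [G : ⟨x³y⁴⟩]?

First find ord(x³y⁴) by computing successive powers:
  (x³y⁴)¹ = x³y⁴, (x³y⁴)² = x²y³, (x³y⁴)³ = xy², (x³y⁴)⁴ = y, (x³y⁴)⁵ = x³, (x³y⁴)⁶ = x²y⁴, (x³y⁴)⁷ = xy³, (x³y⁴)⁸ = y², (x³y⁴)⁹ = x³y, (x³y⁴)¹⁰ = x², (x³y⁴)¹¹ = xy⁴, (x³y⁴)¹² = y³, (x³y⁴)¹³ = x³y², (x³y⁴)¹⁴ = x²y, (x³y⁴)¹⁵ = x, (x³y⁴)¹⁶ = y⁴, (x³y⁴)¹⁷ = x³y³, (x³y⁴)¹⁸ = x²y², (x³y⁴)¹⁹ = xy, (x³y⁴)²⁰ = e.
So |⟨x³y⁴⟩| = ord(x³y⁴) = 20. With |G| = 20, by Lagrange [G : ⟨x³y⁴⟩] = 20/20 = 1.

Answer: 1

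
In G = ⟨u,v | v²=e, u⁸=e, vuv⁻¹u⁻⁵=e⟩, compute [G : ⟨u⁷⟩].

First find ord(u⁷) by computing successive powers:
  (u⁷)¹ = u⁷, (u⁷)² = u⁶, (u⁷)³ = u⁵, (u⁷)⁴ = u⁴, (u⁷)⁵ = u³, (u⁷)⁶ = u², (u⁷)⁷ = u, (u⁷)⁸ = e.
So |⟨u⁷⟩| = ord(u⁷) = 8. With |G| = 16, by Lagrange [G : ⟨u⁷⟩] = 16/8 = 2.

Answer: 2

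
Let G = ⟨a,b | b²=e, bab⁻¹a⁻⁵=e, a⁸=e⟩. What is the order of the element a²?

Compute successive powers until reaching e:
  (a²)¹ = a², (a²)² = a⁴, (a²)³ = a⁶, (a²)⁴ = e.
The smallest positive k with (a²)ᵏ = e is 4.

Answer: 4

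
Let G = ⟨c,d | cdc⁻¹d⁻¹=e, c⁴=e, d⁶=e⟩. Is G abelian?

Each pair of generators commutes: c·d = cd = d·c. Since the generators pairwise commute, every element of G commutes with every other, so G is abelian.

Answer: Yes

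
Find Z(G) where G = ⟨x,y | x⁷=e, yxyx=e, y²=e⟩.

An element z ∈ Z(G) iff z commutes with every generator.
For example e is central: e·x = x = x·e; e·y = y = y·e.
Whereas x ∉ Z(G) since x·y = xy ≠ x⁶y = y·x.
Checking each of the 14 elements this way gives Z(G) = {e}, of order 1.

Answer: {e}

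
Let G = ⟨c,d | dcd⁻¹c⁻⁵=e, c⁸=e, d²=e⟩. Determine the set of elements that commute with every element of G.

An element z ∈ Z(G) iff z commutes with every generator.
For example c² is central: (c²)·c = c³ = c·(c²); (c²)·d = c²d = d·(c²).
Whereas c ∉ Z(G) since c·d = cd ≠ c⁵d = d·c.
Checking each of the 16 elements this way gives Z(G) = {e, c², c⁴, c⁶}, of order 4.

Answer: {e, c², c⁴, c⁶}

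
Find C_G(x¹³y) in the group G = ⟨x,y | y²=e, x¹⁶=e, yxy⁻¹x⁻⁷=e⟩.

⟨x¹³y⟩ ⊆ C_G(x¹³y) since powers of x¹³y commute with x¹³y; so |C_G(x¹³y)| ≥ |⟨x¹³y⟩| = 4.
By orbit–stabilizer, |C_G(x¹³y)| = |G| / |conj. class of x¹³y| = 32 / 8 = 4.
The 4 elements commuting with x¹³y are {e, x⁸, x⁵y, x¹³y}.

Answer: {e, x⁸, x⁵y, x¹³y}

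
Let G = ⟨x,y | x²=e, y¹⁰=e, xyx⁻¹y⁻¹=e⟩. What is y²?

Compute successive powers of y, reducing at each step:
  y²: y · y = y²

Answer: y²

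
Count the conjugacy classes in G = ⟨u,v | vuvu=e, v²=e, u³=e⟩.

The conjugacy classes (representative and size) are:
  [e] (size 1), [u] (size 2), [uv] (size 3).
Class equation: 1 + 2 + 3 = 6 = |G|. So G has 3 conjugacy classes.

Answer: 3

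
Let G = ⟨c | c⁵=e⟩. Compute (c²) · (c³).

Compute (c²) · (c³) by multiplying left to right and reducing via the relations at each step:
  (c²) · c³ = e

Answer: e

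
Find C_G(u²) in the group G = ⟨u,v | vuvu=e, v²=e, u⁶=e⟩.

⟨u²⟩ ⊆ C_G(u²) since powers of u² commute with u²; so |C_G(u²)| ≥ |⟨u²⟩| = 3.
By orbit–stabilizer, |C_G(u²)| = |G| / |conj. class of u²| = 12 / 2 = 6.
The 6 elements commuting with u² are {e, u, u², u³, u⁴, u⁵}.

Answer: {e, u, u², u³, u⁴, u⁵}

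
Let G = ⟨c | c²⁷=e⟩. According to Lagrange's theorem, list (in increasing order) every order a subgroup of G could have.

|G| = 27 = 3³. By Lagrange's theorem the order of any subgroup divides 27; the divisors of 27 are 1, 3, 9, 27.

Answer: 1, 3, 9, 27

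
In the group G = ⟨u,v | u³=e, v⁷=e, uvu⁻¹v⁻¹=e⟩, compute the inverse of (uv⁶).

The order of (uv⁶) is 21 (smallest k with (uv⁶)ᵏ = e), so (uv⁶)⁻¹ = (uv⁶)²⁰ = u²v.
Check: (uv⁶) · (u²v) → (uv⁶) · u² = v⁶;   (v⁶) · v = e, giving e as required.

Answer: u²v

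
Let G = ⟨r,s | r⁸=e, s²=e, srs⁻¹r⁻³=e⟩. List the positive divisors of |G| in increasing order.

|G| = 16 = 2⁴. By Lagrange's theorem the order of any subgroup divides 16; the divisors of 16 are 1, 2, 4, 8, 16.

Answer: 1, 2, 4, 8, 16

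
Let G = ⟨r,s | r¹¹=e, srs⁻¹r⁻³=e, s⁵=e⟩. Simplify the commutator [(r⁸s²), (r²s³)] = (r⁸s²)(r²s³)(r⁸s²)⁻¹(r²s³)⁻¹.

[(r⁸s²), (r²s³)] = (r⁸s²)·(r²s³)·(r⁸s²)⁻¹·(r²s³)⁻¹.
  (r⁸s²) · (r²s³) = r⁴
  (r⁴) · (r⁴s³) = r⁸s³
  (r⁸s³) · (r⁴s²) = r⁶

Answer: r⁶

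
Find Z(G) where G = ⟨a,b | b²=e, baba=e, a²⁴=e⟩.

An element z ∈ Z(G) iff z commutes with every generator.
For example a¹² is central: (a¹²)·a = a¹³ = a·(a¹²); (a¹²)·b = a¹²b = b·(a¹²).
Whereas a ∉ Z(G) since a·b = ab ≠ a²³b = b·a.
Checking each of the 48 elements this way gives Z(G) = {e, a¹²}, of order 2.

Answer: {e, a¹²}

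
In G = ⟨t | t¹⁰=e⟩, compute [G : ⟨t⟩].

First find ord(t) by computing successive powers:
  t¹ = t, t² = t², t³ = t³, t⁴ = t⁴, t⁵ = t⁵, t⁶ = t⁶, t⁷ = t⁷, t⁸ = t⁸, t⁹ = t⁹, t¹⁰ = e.
So |⟨t⟩| = ord(t) = 10. With |G| = 10, by Lagrange [G : ⟨t⟩] = 10/10 = 1.

Answer: 1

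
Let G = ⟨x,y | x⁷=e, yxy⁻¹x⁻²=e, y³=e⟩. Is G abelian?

x·y = xy but y·x = x²y, so x·y ≠ y·x and G is not abelian.

Answer: No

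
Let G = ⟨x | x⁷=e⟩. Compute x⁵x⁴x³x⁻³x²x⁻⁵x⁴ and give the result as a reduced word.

Multiply left to right, reducing at each step:
  (x⁵) · x⁴ = x²
  (x²) · x³ = x⁵
  (x⁵) · x⁻³ = x²
  (x²) · x² = x⁴
  (x⁴) · x⁻⁵ = x⁶
  (x⁶) · x⁴ = x³

Answer: x³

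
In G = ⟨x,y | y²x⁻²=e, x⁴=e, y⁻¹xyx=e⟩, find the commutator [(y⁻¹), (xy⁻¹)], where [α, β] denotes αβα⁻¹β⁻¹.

[(y⁻¹), (xy⁻¹)] = (y⁻¹)·(xy⁻¹)·(y⁻¹)⁻¹·(xy⁻¹)⁻¹.
  (y⁻¹) · (xy⁻¹) = x
  x · y = xy
  (xy) · (xy) = x²

Answer: x²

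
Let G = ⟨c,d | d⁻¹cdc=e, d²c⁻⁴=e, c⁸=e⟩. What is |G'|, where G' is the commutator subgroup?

G' = [G, G] is generated by all commutators. The generator-pair commutators are: [c, d] = c².
The subgroup they normally generate is {e, c², c⁴, c⁶}, of order 4.
Check: |G/G'| = 16/4 = 4 is the order of the abelianisation.

Answer: 4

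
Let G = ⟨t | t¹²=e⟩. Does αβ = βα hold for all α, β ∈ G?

G has a single generator, so G is cyclic and hence abelian.

Answer: Yes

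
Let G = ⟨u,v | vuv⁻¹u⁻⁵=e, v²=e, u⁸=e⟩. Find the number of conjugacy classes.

The conjugacy classes (representative and size) are:
  [e] (size 1), [u⁵] (size 2), [u²] (size 1), [u⁷] (size 2), [u⁴] (size 1), [u⁶] (size 1), [v] (size 2), [u⁵v] (size 2), [u²v] (size 2), [u³v] (size 2).
Class equation: 1 + 2 + 1 + 2 + 1 + 1 + 2 + 2 + 2 + 2 = 16 = |G|. So G has 10 conjugacy classes.

Answer: 10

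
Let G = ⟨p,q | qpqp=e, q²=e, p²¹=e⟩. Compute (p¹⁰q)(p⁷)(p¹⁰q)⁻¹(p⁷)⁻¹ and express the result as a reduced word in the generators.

[(p¹⁰q), (p⁷)] = (p¹⁰q)·(p⁷)·(p¹⁰q)⁻¹·(p⁷)⁻¹.
  (p¹⁰q) · (p⁷) = p³q
  (p³q) · (p¹⁰q) = p¹⁴
  (p¹⁴) · (p¹⁴) = p⁷

Answer: p⁷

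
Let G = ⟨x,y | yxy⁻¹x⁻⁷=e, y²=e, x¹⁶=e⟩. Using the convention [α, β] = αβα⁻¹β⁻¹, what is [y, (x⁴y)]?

[y, (x⁴y)] = y·(x⁴y)·y⁻¹·(x⁴y)⁻¹.
  y · (x⁴y) = x¹²
  (x¹²) · y = x¹²y
  (x¹²y) · (x⁴y) = x⁸

Answer: x⁸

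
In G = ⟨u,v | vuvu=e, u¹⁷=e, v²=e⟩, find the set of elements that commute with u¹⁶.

⟨u¹⁶⟩ ⊆ C_G(u¹⁶) since powers of u¹⁶ commute with u¹⁶; so |C_G(u¹⁶)| ≥ |⟨u¹⁶⟩| = 17.
By orbit–stabilizer, |C_G(u¹⁶)| = |G| / |conj. class of u¹⁶| = 34 / 2 = 17.
The 17 elements commuting with u¹⁶ are {e, u, u², u³, u⁴, u⁵, u⁶, u⁷, u⁸, u⁹, u¹⁰, u¹¹, u¹², u¹³, u¹⁴, u¹⁵, u¹⁶}.

Answer: {e, u, u², u³, u⁴, u⁵, u⁶, u⁷, u⁸, u⁹, u¹⁰, u¹¹, u¹², u¹³, u¹⁴, u¹⁵, u¹⁶}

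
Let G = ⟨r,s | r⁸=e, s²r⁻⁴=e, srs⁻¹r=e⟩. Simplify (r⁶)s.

Compute (r⁶) · s by multiplying left to right and reducing via the relations at each step:
  (r⁶) · s = r²s⁻¹

Answer: r²s⁻¹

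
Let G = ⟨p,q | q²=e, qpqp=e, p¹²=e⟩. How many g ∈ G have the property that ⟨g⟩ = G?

⟨g⟩ = G would require ord(g) = |G| = 24, but the maximum element order in G is 12 < 24. So G is not cyclic and no single element generates it: the count is 0.

Answer: 0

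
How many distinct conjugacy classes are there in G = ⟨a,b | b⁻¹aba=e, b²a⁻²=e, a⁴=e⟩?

The conjugacy classes (representative and size) are:
  [e] (size 1), [a³] (size 2), [a²] (size 1), [b⁻¹] (size 2), [ab⁻¹] (size 2).
Class equation: 1 + 2 + 1 + 2 + 2 = 8 = |G|. So G has 5 conjugacy classes.

Answer: 5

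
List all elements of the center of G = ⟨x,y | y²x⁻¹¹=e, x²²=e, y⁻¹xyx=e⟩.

An element z ∈ Z(G) iff z commutes with every generator.
For example x¹¹ is central: (x¹¹)·x = x¹² = x·(x¹¹); (x¹¹)·y = y⁻¹ = y·(x¹¹).
Whereas x ∉ Z(G) since x·y = xy ≠ x¹⁰y⁻¹ = y·x.
Checking each of the 44 elements this way gives Z(G) = {e, x¹¹}, of order 2.

Answer: {e, x¹¹}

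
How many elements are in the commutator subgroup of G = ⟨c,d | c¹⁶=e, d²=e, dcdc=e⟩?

G' = [G, G] is generated by all commutators. The generator-pair commutators are: [c, d] = c².
The subgroup they normally generate is {e, c², c⁴, c⁶, c⁸, c¹⁰, c¹², c¹⁴}, of order 8.
Check: |G/G'| = 32/8 = 4 is the order of the abelianisation.

Answer: 8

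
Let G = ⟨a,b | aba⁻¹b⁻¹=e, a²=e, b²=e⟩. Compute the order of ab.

Compute successive powers until reaching e:
  (ab)¹ = ab, (ab)² = e.
The smallest positive k with (ab)ᵏ = e is 2.

Answer: 2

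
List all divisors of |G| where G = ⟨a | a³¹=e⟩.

|G| = 31 = 31. By Lagrange's theorem the order of any subgroup divides 31; the divisors of 31 are 1, 31.

Answer: 1, 31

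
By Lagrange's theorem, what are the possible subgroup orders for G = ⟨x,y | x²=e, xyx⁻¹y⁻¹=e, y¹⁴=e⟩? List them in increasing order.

|G| = 28 = 2² · 7. By Lagrange's theorem the order of any subgroup divides 28; the divisors of 28 are 1, 2, 4, 7, 14, 28.

Answer: 1, 2, 4, 7, 14, 28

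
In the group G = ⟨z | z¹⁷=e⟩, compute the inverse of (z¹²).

The order of (z¹²) is 17 (smallest k with (z¹²)ᵏ = e), so (z¹²)⁻¹ = (z¹²)¹⁶ = z⁵.
Check: (z¹²) · (z⁵) → (z¹²) · z⁵ = e, giving e as required.

Answer: z⁵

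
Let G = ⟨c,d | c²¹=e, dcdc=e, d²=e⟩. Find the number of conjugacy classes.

The conjugacy classes (representative and size) are:
  [e] (size 1), [c²⁰] (size 2), [c²] (size 2), [c³] (size 2), [c¹⁷] (size 2), [c⁵] (size 2), [c⁶] (size 2), [c⁷] (size 2), [c⁸] (size 2), [c⁹] (size 2), [c¹⁰] (size 2), [d] (size 21).
Class equation: 1 + 2 + 2 + 2 + 2 + 2 + 2 + 2 + 2 + 2 + 2 + 21 = 42 = |G|. So G has 12 conjugacy classes.

Answer: 12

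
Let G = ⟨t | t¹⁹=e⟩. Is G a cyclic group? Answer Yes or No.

|G| = 19. The element t has order 19 (its powers give 19 distinct elements), so ⟨t⟩ = G and G is cyclic.

Answer: Yes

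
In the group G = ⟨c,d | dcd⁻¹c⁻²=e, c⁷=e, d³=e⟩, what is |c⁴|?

Compute successive powers until reaching e:
  (c⁴)¹ = c⁴, (c⁴)² = c, (c⁴)³ = c⁵, (c⁴)⁴ = c², (c⁴)⁵ = c⁶, (c⁴)⁶ = c³, (c⁴)⁷ = e.
The smallest positive k with (c⁴)ᵏ = e is 7.

Answer: 7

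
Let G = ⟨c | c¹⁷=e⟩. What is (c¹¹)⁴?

Compute successive powers of (c¹¹), reducing at each step:
  (c¹¹)²: (c¹¹) · c¹¹ = c⁵
  (c¹¹)³: (c⁵) · c¹¹ = c¹⁶
  (c¹¹)⁴: (c¹⁶) · c¹¹ = c¹⁰

Answer: c¹⁰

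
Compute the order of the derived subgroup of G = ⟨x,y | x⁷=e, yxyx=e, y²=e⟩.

G' = [G, G] is generated by all commutators. The generator-pair commutators are: [x, y] = x².
The subgroup they normally generate is {e, x, x², x³, x⁴, x⁵, x⁶}, of order 7.
Check: |G/G'| = 14/7 = 2 is the order of the abelianisation.

Answer: 7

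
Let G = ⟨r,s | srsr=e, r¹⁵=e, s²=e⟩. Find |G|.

Enumerate words in the generators, reducing via the relations: the distinct elements are
  {e, r, s, rs, r², r³, r⁴, r⁵, r⁶, r⁷, r⁸, r⁹, r²s, r³s, r¹², r¹³, r¹¹, r¹⁰, r¹⁴, r⁴s, r⁵s, r⁶s, r⁷s, r⁸s, r⁹s, r¹²s, r¹³s, r¹¹s, r¹⁰s, r¹⁴s}.
No further products give new elements, so |G| = 30.

Answer: 30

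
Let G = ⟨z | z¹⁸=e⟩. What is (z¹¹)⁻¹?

The order of (z¹¹) is 18 (smallest k with (z¹¹)ᵏ = e), so (z¹¹)⁻¹ = (z¹¹)¹⁷ = z⁷.
Check: (z¹¹) · (z⁷) → (z¹¹) · z⁷ = e, giving e as required.

Answer: z⁷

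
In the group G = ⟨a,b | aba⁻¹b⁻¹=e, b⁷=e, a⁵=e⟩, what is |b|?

Compute successive powers until reaching e:
  b¹ = b, b² = b², b³ = b³, b⁴ = b⁴, b⁵ = b⁵, b⁶ = b⁶, b⁷ = e.
The smallest positive k with bᵏ = e is 7.

Answer: 7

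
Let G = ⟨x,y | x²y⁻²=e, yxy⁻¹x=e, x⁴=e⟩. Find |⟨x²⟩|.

|⟨x²⟩| equals the order of x². Compute successive powers until reaching e:
  (x²)¹ = x², (x²)² = e.
The smallest positive k with (x²)ᵏ = e is 2, so |⟨x²⟩| = 2.

Answer: 2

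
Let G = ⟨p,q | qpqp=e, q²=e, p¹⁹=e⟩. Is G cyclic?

Every cyclic group is abelian. But p·q = pq while q·p = p¹⁸q, so p·q ≠ q·p and G is not abelian. Hence G is not cyclic.

Answer: No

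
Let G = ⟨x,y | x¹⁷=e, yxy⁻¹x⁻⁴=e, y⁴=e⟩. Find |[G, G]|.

G' = [G, G] is generated by all commutators. The generator-pair commutators are: [x, y] = x¹⁴.
The subgroup they normally generate is {e, x, x², x³, x⁴, x⁵, x⁶, x⁷, x⁸, x⁹, x¹⁰, x¹¹, x¹², x¹³, x¹⁴, x¹⁵, x¹⁶}, of order 17.
Check: |G/G'| = 68/17 = 4 is the order of the abelianisation.

Answer: 17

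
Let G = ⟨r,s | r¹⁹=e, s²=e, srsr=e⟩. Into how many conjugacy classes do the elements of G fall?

The conjugacy classes (representative and size) are:
  [e] (size 1), [r¹⁸] (size 2), [r²] (size 2), [r¹⁶] (size 2), [r⁴] (size 2), [r¹⁴] (size 2), [r¹³] (size 2), [r¹²] (size 2), [r⁸] (size 2), [r⁹] (size 2), [s] (size 19).
Class equation: 1 + 2 + 2 + 2 + 2 + 2 + 2 + 2 + 2 + 2 + 19 = 38 = |G|. So G has 11 conjugacy classes.

Answer: 11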